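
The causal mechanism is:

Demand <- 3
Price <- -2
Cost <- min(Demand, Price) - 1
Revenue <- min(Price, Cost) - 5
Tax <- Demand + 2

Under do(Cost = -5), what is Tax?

do(Cost=-5) replaces the equation Cost <- min(Demand, Price) - 1 with the constant Cost = -5.
Tax is not downstream of the intervention, so its value is determined by the original equations.
Tax = Demand + 2  [with Demand=3]  = 5

5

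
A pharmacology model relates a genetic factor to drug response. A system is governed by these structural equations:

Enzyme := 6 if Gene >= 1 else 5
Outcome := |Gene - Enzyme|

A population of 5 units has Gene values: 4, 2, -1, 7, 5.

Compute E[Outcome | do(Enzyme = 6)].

3

Under do(Enzyme=6), Enzyme's equation is replaced by Enzyme=6 for every unit. Per-unit Outcome: 2, 4, 7, 1, 1. Mean = 3.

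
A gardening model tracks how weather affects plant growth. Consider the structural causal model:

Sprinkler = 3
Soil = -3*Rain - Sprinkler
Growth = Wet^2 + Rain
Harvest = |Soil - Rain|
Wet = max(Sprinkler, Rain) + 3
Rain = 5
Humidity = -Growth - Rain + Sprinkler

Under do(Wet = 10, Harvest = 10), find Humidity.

-107

The joint intervention fixes Wet = 10, Harvest = 10, removing each variable's own equation.
Growth = Wet^2 + Rain  [with Wet=10, Rain=5]  = 105
Humidity = -Growth - Rain + Sprinkler  [with Growth=105, Rain=5, Sprinkler=3]  = -107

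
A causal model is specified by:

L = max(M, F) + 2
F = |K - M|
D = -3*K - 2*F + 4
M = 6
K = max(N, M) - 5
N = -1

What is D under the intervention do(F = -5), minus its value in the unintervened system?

Under do(F=-5), the mechanism F = |K - M| is discarded; F is fixed at -5.
K = max(N, M) - 5  [with N=-1, M=6]  = 1
D = -3*K - 2*F + 4  [with K=1, F=-5]  = 11
Without intervention: K = max(N, M) - 5  [with N=-1, M=6]  = 1; F = |K - M|  [with K=1, M=6]  = 5; D = -3*K - 2*F + 4  [with K=1, F=5]  = -9.
Change = 11 − (-9) = 20.

20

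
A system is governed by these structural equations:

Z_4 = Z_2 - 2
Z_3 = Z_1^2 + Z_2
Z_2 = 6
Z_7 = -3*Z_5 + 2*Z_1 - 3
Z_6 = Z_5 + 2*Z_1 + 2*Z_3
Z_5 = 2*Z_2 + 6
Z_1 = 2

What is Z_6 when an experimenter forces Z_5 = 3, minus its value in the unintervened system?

The intervention breaks the incoming arrows to Z_5: Z_5 = 2*Z_2 + 6 no longer applies, and Z_5 = 3.
Z_3 = Z_1^2 + Z_2  [with Z_1=2, Z_2=6]  = 10
Z_6 = Z_5 + 2*Z_1 + 2*Z_3  [with Z_5=3, Z_1=2, Z_3=10]  = 27
Without intervention: Z_3 = Z_1^2 + Z_2  [with Z_1=2, Z_2=6]  = 10; Z_5 = 2*Z_2 + 6  [with Z_2=6]  = 18; Z_6 = Z_5 + 2*Z_1 + 2*Z_3  [with Z_5=18, Z_1=2, Z_3=10]  = 42.
Change = 27 − 42 = -15.

-15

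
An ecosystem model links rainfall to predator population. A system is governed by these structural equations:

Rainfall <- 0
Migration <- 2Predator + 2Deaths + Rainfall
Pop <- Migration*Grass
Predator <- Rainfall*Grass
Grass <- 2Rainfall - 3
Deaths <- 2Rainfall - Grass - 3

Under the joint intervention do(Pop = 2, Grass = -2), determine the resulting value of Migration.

-2

The joint intervention fixes Pop = 2, Grass = -2, removing each variable's own equation.
Predator = Rainfall*Grass  [with Rainfall=0, Grass=-2]  = 0
Deaths = 2Rainfall - Grass - 3  [with Rainfall=0, Grass=-2]  = -1
Migration = 2Predator + 2Deaths + Rainfall  [with Predator=0, Deaths=-1, Rainfall=0]  = -2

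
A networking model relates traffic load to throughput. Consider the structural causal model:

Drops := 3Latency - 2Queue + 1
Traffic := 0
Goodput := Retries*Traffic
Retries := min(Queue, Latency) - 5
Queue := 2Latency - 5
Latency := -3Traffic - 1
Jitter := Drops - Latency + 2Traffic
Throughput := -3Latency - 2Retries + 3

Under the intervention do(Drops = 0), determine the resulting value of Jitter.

Under do(Drops=0), the mechanism Drops := 3Latency - 2Queue + 1 is discarded; Drops is fixed at 0.
Latency = -3Traffic - 1  [with Traffic=0]  = -1
Jitter = Drops - Latency + 2Traffic  [with Drops=0, Latency=-1, Traffic=0]  = 1

1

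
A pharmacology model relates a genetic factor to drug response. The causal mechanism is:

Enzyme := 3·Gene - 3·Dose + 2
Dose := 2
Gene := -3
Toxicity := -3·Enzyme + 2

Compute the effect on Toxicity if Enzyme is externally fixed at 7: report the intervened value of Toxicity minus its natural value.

-60

The intervention breaks the incoming arrows to Enzyme: Enzyme := 3·Gene - 3·Dose + 2 no longer applies, and Enzyme = 7.
Toxicity = -3·Enzyme + 2  [with Enzyme=7]  = -19
Without intervention: Enzyme = 3·Gene - 3·Dose + 2  [with Gene=-3, Dose=2]  = -13; Toxicity = -3·Enzyme + 2  [with Enzyme=-13]  = 41.
Change = -19 − 41 = -60.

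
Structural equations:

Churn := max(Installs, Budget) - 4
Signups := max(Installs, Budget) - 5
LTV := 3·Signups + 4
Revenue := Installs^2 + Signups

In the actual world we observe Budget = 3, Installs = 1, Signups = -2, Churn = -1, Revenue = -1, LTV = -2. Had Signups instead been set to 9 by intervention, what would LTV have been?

The intervention breaks the incoming arrows to Signups: Signups := max(Installs, Budget) - 5 no longer applies, and Signups = 9.
LTV = 3·Signups + 4  [with Signups=9]  = 31

31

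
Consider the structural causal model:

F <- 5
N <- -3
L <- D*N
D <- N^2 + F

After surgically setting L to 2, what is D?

14

Under do(L=2), the mechanism L <- D*N is discarded; L is fixed at 2.
Since D is not a descendant of the intervened variable, it is unaffected.
D = N^2 + F  [with N=-3, F=5]  = 14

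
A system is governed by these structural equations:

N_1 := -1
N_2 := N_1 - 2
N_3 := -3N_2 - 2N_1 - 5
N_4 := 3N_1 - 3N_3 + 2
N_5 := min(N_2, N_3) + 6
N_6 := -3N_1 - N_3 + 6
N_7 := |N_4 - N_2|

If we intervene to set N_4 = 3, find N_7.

6

The intervention breaks the incoming arrows to N_4: N_4 := 3N_1 - 3N_3 + 2 no longer applies, and N_4 = 3.
N_2 = N_1 - 2  [with N_1=-1]  = -3
N_7 = |N_4 - N_2|  [with N_4=3, N_2=-3]  = 6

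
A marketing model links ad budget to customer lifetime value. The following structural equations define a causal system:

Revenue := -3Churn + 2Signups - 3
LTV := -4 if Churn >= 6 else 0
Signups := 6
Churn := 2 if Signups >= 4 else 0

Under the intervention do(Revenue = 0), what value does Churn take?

2

Under do(Revenue=0), the mechanism Revenue := -3Churn + 2Signups - 3 is discarded; Revenue is fixed at 0.
Since Churn is not a descendant of the intervened variable, it is unaffected.
Churn = 2 if Signups >= 4 else 0  [with Signups=6]  = 2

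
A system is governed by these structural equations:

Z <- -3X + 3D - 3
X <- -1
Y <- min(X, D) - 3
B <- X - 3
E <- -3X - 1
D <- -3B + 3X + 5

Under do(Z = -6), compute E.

The intervention breaks the incoming arrows to Z: Z <- -3X + 3D - 3 no longer applies, and Z = -6.
Since E is not a descendant of the intervened variable, it is unaffected.
E = -3X - 1  [with X=-1]  = 2

2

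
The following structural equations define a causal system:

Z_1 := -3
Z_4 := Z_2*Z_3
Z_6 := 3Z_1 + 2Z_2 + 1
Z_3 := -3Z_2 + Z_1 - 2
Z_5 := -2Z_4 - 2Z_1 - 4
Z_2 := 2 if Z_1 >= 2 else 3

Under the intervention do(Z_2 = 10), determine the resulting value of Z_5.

702

do(Z_2=10) replaces the equation Z_2 := 2 if Z_1 >= 2 else 3 with the constant Z_2 = 10.
Z_3 = -3Z_2 + Z_1 - 2  [with Z_2=10, Z_1=-3]  = -35
Z_4 = Z_2*Z_3  [with Z_2=10, Z_3=-35]  = -350
Z_5 = -2Z_4 - 2Z_1 - 4  [with Z_4=-350, Z_1=-3]  = 702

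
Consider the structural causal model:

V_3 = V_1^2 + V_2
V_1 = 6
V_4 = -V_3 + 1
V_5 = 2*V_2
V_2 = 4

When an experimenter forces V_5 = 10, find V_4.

The intervention breaks the incoming arrows to V_5: V_5 = 2*V_2 no longer applies, and V_5 = 10.
Since V_4 is not a descendant of the intervened variable, it is unaffected.
V_3 = V_1^2 + V_2  [with V_1=6, V_2=4]  = 40
V_4 = -V_3 + 1  [with V_3=40]  = -39

-39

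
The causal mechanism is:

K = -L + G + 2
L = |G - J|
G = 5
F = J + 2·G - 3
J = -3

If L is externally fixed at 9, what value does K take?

-2

The intervention breaks the incoming arrows to L: L = |G - J| no longer applies, and L = 9.
K = -L + G + 2  [with L=9, G=5]  = -2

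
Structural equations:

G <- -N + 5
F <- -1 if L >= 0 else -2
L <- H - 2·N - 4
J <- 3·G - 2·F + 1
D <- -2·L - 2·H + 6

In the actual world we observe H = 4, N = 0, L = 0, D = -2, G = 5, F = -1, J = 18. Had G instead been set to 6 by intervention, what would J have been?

21

Under do(G=6), the mechanism G <- -N + 5 is discarded; G is fixed at 6.
L = H - 2·N - 4  [with H=4, N=0]  = 0
F = -1 if L >= 0 else -2  [with L=0]  = -1
J = 3·G - 2·F + 1  [with G=6, F=-1]  = 21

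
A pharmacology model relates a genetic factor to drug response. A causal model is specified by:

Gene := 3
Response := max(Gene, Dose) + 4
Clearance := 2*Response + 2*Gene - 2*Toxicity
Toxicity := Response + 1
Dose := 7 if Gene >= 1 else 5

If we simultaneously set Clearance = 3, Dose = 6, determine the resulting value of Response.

Setting Clearance = 3, Dose = 6 by intervention discards those variables' equations.
Response = max(Gene, Dose) + 4  [with Gene=3, Dose=6]  = 10

10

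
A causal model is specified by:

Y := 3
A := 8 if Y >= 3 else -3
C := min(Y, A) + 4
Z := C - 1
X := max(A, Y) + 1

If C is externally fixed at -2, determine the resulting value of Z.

-3

The intervention breaks the incoming arrows to C: C := min(Y, A) + 4 no longer applies, and C = -2.
Z = C - 1  [with C=-2]  = -3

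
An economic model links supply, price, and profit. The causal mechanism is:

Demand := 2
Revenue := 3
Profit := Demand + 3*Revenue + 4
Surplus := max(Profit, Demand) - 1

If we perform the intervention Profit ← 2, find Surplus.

The intervention breaks the incoming arrows to Profit: Profit := Demand + 3*Revenue + 4 no longer applies, and Profit = 2.
Surplus = max(Profit, Demand) - 1  [with Profit=2, Demand=2]  = 1

1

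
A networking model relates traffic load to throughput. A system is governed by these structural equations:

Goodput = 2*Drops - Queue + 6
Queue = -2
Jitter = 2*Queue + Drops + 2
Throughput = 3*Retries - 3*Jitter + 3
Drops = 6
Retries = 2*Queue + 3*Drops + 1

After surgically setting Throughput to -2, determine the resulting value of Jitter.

The intervention breaks the incoming arrows to Throughput: Throughput = 3*Retries - 3*Jitter + 3 no longer applies, and Throughput = -2.
Since Jitter is not a descendant of the intervened variable, it is unaffected.
Jitter = 2*Queue + Drops + 2  [with Queue=-2, Drops=6]  = 4

4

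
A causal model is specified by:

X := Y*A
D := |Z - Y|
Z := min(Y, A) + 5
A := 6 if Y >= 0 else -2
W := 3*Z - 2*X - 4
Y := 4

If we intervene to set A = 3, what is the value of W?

Under do(A=3), the mechanism A := 6 if Y >= 0 else -2 is discarded; A is fixed at 3.
Z = min(Y, A) + 5  [with Y=4, A=3]  = 8
X = Y*A  [with Y=4, A=3]  = 12
W = 3*Z - 2*X - 4  [with Z=8, X=12]  = -4

-4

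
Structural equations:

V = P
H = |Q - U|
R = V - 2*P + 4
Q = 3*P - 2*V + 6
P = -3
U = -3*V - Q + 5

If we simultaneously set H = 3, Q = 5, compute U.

9

Under do(H = 3, Q = 5), each intervened variable's structural equation is replaced by its fixed value.
V = P  [with P=-3]  = -3
U = -3*V - Q + 5  [with V=-3, Q=5]  = 9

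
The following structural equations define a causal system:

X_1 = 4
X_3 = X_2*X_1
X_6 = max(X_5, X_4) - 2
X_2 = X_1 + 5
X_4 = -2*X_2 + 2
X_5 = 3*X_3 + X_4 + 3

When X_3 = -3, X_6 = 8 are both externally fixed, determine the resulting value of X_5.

The joint intervention fixes X_3 = -3, X_6 = 8, removing each variable's own equation.
X_2 = X_1 + 5  [with X_1=4]  = 9
X_4 = -2*X_2 + 2  [with X_2=9]  = -16
X_5 = 3*X_3 + X_4 + 3  [with X_3=-3, X_4=-16]  = -22

-22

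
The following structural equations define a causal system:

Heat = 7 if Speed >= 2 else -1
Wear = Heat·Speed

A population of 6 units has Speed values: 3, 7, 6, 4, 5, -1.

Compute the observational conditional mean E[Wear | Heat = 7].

35

Observing Heat=7 restricts to units where Heat's equation naturally yields 7: Speed ∈ {3, 7, 6, 4, 5}. In that subpopulation Wear = 21, 49, 42, 28, 35, mean 35.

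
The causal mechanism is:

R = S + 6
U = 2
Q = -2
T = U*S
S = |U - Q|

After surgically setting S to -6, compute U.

Under do(S=-6), the mechanism S = |U - Q| is discarded; S is fixed at -6.
Since U is not a descendant of the intervened variable, it is unaffected.

2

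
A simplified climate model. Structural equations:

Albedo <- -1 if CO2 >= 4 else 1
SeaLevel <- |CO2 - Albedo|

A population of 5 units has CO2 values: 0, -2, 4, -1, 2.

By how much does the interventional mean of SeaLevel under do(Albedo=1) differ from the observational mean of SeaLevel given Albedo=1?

Under do(Albedo=1), Albedo's equation is replaced by Albedo=1 for every unit. Per-unit SeaLevel: 1, 3, 3, 2, 1. Mean = 2.
E[SeaLevel|Albedo=1] averages over only the 4 units with Albedo=1 (CO2 = 0, -2, -1, 2): SeaLevel = 1, 3, 2, 1, mean 1.75.
Difference = 2 − 1.75 = 0.25.

0.25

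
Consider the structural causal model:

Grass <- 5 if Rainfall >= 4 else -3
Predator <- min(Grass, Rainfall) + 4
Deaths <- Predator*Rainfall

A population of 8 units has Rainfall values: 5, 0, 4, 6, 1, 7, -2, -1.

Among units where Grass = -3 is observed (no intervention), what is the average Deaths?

Observing Grass=-3 restricts to units where Grass's equation naturally yields -3: Rainfall ∈ {0, 1, -2, -1}. In that subpopulation Deaths = 0, 1, -2, -1, mean -0.5.

-0.5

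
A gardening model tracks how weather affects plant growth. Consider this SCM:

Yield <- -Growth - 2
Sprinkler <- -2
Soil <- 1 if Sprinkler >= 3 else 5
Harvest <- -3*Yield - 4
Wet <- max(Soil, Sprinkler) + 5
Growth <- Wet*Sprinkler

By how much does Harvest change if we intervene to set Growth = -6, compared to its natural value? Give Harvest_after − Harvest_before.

42

Under do(Growth=-6), the mechanism Growth <- Wet*Sprinkler is discarded; Growth is fixed at -6.
Yield = -Growth - 2  [with Growth=-6]  = 4
Harvest = -3*Yield - 4  [with Yield=4]  = -16
Without intervention: Soil = 1 if Sprinkler >= 3 else 5  [with Sprinkler=-2]  = 5; Wet = max(Soil, Sprinkler) + 5  [with Soil=5, Sprinkler=-2]  = 10; Growth = Wet*Sprinkler  [with Wet=10, Sprinkler=-2]  = -20; Yield = -Growth - 2  [with Growth=-20]  = 18; Harvest = -3*Yield - 4  [with Yield=18]  = -58.
Change = -16 − (-58) = 42.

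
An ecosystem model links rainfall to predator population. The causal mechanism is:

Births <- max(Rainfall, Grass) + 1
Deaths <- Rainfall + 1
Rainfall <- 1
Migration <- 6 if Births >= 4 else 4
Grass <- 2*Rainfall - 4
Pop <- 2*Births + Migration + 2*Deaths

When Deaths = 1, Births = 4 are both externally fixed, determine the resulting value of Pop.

The joint intervention fixes Deaths = 1, Births = 4, removing each variable's own equation.
Migration = 6 if Births >= 4 else 4  [with Births=4]  = 6
Pop = 2*Births + Migration + 2*Deaths  [with Births=4, Migration=6, Deaths=1]  = 16

16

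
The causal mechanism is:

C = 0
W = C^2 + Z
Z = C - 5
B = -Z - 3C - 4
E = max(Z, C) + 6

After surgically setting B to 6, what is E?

Intervening sets B = 6 and removes its equation (B = -Z - 3C - 4).
No directed path runs from B to E, so E keeps its natural value.
Z = C - 5  [with C=0]  = -5
E = max(Z, C) + 6  [with Z=-5, C=0]  = 6

6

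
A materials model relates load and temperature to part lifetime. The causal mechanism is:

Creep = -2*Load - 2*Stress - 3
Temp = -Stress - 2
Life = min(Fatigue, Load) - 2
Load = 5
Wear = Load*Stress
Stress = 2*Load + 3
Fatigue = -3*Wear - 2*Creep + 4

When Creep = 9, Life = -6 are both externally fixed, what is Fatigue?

The joint intervention fixes Creep = 9, Life = -6, removing each variable's own equation.
Stress = 2*Load + 3  [with Load=5]  = 13
Wear = Load*Stress  [with Load=5, Stress=13]  = 65
Fatigue = -3*Wear - 2*Creep + 4  [with Wear=65, Creep=9]  = -209

-209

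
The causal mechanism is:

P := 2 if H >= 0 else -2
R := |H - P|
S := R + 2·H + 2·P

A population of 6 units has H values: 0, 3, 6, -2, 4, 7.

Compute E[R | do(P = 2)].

3

The intervention sets P=2 in all 6 units regardless of H. Recomputing R per unit gives 2, 1, 4, 4, 2, 5; average 3.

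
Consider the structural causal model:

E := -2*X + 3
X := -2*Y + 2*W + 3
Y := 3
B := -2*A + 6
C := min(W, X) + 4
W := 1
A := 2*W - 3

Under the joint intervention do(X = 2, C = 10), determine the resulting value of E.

-1

Setting X = 2, C = 10 by intervention discards those variables' equations.
E = -2*X + 3  [with X=2]  = -1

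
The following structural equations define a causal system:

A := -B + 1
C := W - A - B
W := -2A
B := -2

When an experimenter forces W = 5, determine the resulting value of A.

3

Under do(W=5), the mechanism W := -2A is discarded; W is fixed at 5.
Since A is not a descendant of the intervened variable, it is unaffected.
A = -B + 1  [with B=-2]  = 3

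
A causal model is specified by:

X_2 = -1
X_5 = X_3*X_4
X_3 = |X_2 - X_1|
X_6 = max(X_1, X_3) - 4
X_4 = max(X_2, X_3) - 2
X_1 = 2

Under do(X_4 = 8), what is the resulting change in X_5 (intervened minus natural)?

Intervening sets X_4 = 8 and removes its equation (X_4 = max(X_2, X_3) - 2).
X_3 = |X_2 - X_1|  [with X_2=-1, X_1=2]  = 3
X_5 = X_3*X_4  [with X_3=3, X_4=8]  = 24
Without intervention: X_3 = |X_2 - X_1|  [with X_2=-1, X_1=2]  = 3; X_4 = max(X_2, X_3) - 2  [with X_2=-1, X_3=3]  = 1; X_5 = X_3*X_4  [with X_3=3, X_4=1]  = 3.
Change = 24 − 3 = 21.

21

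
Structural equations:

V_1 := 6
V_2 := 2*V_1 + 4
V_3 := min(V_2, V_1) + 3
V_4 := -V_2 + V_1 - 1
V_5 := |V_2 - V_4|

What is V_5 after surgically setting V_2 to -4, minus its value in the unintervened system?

-14

do(V_2=-4) replaces the equation V_2 := 2*V_1 + 4 with the constant V_2 = -4.
V_4 = -V_2 + V_1 - 1  [with V_2=-4, V_1=6]  = 9
V_5 = |V_2 - V_4|  [with V_2=-4, V_4=9]  = 13
Without intervention: V_2 = 2*V_1 + 4  [with V_1=6]  = 16; V_4 = -V_2 + V_1 - 1  [with V_2=16, V_1=6]  = -11; V_5 = |V_2 - V_4|  [with V_2=16, V_4=-11]  = 27.
Change = 13 − 27 = -14.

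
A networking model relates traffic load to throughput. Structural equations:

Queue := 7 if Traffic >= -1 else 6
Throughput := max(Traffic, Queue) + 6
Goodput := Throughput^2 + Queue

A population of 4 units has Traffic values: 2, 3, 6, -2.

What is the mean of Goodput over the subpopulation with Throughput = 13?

176

Observing Throughput=13 restricts to units where Throughput's equation naturally yields 13: Traffic ∈ {2, 3, 6}. In that subpopulation Goodput = 176, 176, 176, mean 176.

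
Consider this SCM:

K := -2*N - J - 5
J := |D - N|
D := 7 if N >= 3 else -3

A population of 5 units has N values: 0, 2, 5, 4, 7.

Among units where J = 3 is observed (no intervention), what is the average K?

Conditioning on J=3 selects the 2 unit(s) with N ∈ {0, 4}. Their K values: -8, -16. Mean = -12.

-12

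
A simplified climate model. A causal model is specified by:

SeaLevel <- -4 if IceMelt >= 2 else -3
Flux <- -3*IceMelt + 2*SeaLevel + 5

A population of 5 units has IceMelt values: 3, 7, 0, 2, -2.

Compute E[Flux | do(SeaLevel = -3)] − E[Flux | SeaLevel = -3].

Under do(SeaLevel=-3), SeaLevel's equation is replaced by SeaLevel=-3 for every unit. Per-unit Flux: -10, -22, -1, -7, 5. Mean = -7.
Conditioning on SeaLevel=-3 selects the 2 unit(s) with IceMelt ∈ {0, -2}. Their Flux values: -1, 5. Mean = 2.
Difference = -7 − 2 = -9.

-9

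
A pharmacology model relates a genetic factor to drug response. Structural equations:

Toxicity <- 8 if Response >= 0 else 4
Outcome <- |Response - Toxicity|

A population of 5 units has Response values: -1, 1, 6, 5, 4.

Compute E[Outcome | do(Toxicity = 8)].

The intervention sets Toxicity=8 in all 5 units regardless of Response. Recomputing Outcome per unit gives 9, 7, 2, 3, 4; average 5.

5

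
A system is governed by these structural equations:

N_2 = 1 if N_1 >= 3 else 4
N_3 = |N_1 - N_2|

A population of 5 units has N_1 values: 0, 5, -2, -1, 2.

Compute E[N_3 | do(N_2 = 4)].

3.6

The intervention sets N_2=4 in all 5 units regardless of N_1. Recomputing N_3 per unit gives 4, 1, 6, 5, 2; average 3.6.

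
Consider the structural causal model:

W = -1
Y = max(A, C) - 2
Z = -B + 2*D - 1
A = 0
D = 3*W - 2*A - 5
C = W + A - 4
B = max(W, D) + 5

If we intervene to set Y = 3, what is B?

4

The intervention breaks the incoming arrows to Y: Y = max(A, C) - 2 no longer applies, and Y = 3.
B is not downstream of the intervention, so its value is determined by the original equations.
D = 3*W - 2*A - 5  [with W=-1, A=0]  = -8
B = max(W, D) + 5  [with W=-1, D=-8]  = 4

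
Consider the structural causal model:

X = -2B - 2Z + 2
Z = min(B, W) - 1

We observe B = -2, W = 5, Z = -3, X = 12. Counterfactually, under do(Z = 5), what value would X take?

-4

The intervention breaks the incoming arrows to Z: Z = min(B, W) - 1 no longer applies, and Z = 5.
X = -2B - 2Z + 2  [with B=-2, Z=5]  = -4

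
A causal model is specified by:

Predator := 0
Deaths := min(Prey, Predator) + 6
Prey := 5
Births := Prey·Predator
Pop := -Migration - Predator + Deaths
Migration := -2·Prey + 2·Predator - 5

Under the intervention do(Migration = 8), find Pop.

The intervention breaks the incoming arrows to Migration: Migration := -2·Prey + 2·Predator - 5 no longer applies, and Migration = 8.
Deaths = min(Prey, Predator) + 6  [with Prey=5, Predator=0]  = 6
Pop = -Migration - Predator + Deaths  [with Migration=8, Predator=0, Deaths=6]  = -2

-2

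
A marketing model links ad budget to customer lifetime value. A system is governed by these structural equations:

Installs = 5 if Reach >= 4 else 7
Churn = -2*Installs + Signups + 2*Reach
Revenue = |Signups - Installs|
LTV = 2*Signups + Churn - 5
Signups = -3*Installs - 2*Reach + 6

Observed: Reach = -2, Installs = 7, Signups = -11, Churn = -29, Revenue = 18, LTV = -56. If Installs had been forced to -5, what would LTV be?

Under do(Installs=-5), the mechanism Installs = 5 if Reach >= 4 else 7 is discarded; Installs is fixed at -5.
Signups = -3*Installs - 2*Reach + 6  [with Installs=-5, Reach=-2]  = 25
Churn = -2*Installs + Signups + 2*Reach  [with Installs=-5, Signups=25, Reach=-2]  = 31
LTV = 2*Signups + Churn - 5  [with Signups=25, Churn=31]  = 76

76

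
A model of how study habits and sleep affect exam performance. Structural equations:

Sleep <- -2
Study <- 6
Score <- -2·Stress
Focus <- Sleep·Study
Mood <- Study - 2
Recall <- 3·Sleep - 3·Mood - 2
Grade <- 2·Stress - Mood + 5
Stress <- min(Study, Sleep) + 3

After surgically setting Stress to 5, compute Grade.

The intervention breaks the incoming arrows to Stress: Stress <- min(Study, Sleep) + 3 no longer applies, and Stress = 5.
Mood = Study - 2  [with Study=6]  = 4
Grade = 2·Stress - Mood + 5  [with Stress=5, Mood=4]  = 11

11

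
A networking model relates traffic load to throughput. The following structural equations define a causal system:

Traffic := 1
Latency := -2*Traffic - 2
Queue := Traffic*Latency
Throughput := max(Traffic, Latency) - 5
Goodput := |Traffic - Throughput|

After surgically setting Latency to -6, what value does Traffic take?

1

Under do(Latency=-6), the mechanism Latency := -2*Traffic - 2 is discarded; Latency is fixed at -6.
Traffic is not downstream of the intervention, so its value is determined by the original equations.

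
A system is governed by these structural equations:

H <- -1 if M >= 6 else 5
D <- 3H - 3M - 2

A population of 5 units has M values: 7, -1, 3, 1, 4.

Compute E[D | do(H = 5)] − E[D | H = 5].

-3.15

Under do(H=5), H's equation is replaced by H=5 for every unit. Per-unit D: -8, 16, 4, 10, 1. Mean = 4.6.
E[D|H=5] averages over only the 4 units with H=5 (M = -1, 3, 1, 4): D = 16, 4, 10, 1, mean 7.75.
Difference = 4.6 − 7.75 = -3.15.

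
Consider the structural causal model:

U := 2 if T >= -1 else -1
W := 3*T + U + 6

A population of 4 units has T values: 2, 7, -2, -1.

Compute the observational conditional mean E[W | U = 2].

16

Conditioning on U=2 selects the 3 unit(s) with T ∈ {2, 7, -1}. Their W values: 14, 29, 5. Mean = 16.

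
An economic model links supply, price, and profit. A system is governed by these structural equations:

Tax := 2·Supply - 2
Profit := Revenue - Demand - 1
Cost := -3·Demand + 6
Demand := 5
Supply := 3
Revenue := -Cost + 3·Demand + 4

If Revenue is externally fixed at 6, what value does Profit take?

0

Under do(Revenue=6), the mechanism Revenue := -Cost + 3·Demand + 4 is discarded; Revenue is fixed at 6.
Profit = Revenue - Demand - 1  [with Revenue=6, Demand=5]  = 0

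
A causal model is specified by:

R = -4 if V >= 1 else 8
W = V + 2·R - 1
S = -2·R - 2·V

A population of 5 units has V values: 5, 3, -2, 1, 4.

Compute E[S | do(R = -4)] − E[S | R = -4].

2.1

Every unit gets R=-4 under the intervention. S values become -2, 2, 12, 6, 0; E[S|do(R=-4)] = 3.6.
Conditioning on R=-4 selects the 4 unit(s) with V ∈ {5, 3, 1, 4}. Their S values: -2, 2, 6, 0. Mean = 1.5.
Difference = 3.6 − 1.5 = 2.1.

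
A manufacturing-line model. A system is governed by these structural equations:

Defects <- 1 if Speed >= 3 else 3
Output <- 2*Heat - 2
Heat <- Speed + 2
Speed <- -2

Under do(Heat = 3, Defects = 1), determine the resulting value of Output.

Setting Heat = 3, Defects = 1 by intervention discards those variables' equations.
Output = 2*Heat - 2  [with Heat=3]  = 4

4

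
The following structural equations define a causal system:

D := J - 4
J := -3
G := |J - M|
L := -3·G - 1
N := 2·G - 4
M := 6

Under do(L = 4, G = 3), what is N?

Setting L = 4, G = 3 by intervention discards those variables' equations.
N = 2·G - 4  [with G=3]  = 2

2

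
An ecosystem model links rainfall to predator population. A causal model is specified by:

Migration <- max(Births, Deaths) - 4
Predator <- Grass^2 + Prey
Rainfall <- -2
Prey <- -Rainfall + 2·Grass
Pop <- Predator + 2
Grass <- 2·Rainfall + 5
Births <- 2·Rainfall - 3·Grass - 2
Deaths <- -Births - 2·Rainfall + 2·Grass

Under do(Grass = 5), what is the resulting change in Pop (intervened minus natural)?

do(Grass=5) replaces the equation Grass <- 2·Rainfall + 5 with the constant Grass = 5.
Prey = -Rainfall + 2·Grass  [with Rainfall=-2, Grass=5]  = 12
Predator = Grass^2 + Prey  [with Grass=5, Prey=12]  = 37
Pop = Predator + 2  [with Predator=37]  = 39
Without intervention: Grass = 2·Rainfall + 5  [with Rainfall=-2]  = 1; Prey = -Rainfall + 2·Grass  [with Rainfall=-2, Grass=1]  = 4; Predator = Grass^2 + Prey  [with Grass=1, Prey=4]  = 5; Pop = Predator + 2  [with Predator=5]  = 7.
Change = 39 − 7 = 32.

32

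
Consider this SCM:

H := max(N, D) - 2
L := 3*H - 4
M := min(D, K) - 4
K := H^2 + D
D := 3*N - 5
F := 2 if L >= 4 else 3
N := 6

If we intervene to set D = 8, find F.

2

Under do(D=8), the mechanism D := 3*N - 5 is discarded; D is fixed at 8.
H = max(N, D) - 2  [with N=6, D=8]  = 6
L = 3*H - 4  [with H=6]  = 14
F = 2 if L >= 4 else 3  [with L=14]  = 2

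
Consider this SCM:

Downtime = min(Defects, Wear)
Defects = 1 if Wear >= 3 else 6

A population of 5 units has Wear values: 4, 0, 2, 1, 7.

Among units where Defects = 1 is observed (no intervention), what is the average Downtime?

Conditioning on Defects=1 selects the 2 unit(s) with Wear ∈ {4, 7}. Their Downtime values: 1, 1. Mean = 1.

1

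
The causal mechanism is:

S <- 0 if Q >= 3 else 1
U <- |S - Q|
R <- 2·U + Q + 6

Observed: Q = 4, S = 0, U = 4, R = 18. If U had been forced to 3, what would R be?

The intervention breaks the incoming arrows to U: U <- |S - Q| no longer applies, and U = 3.
R = 2·U + Q + 6  [with U=3, Q=4]  = 16

16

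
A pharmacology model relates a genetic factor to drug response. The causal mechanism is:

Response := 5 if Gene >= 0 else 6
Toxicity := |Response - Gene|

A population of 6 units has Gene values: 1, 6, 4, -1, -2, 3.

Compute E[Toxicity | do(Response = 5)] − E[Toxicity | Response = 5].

Under do(Response=5), Response's equation is replaced by Response=5 for every unit. Per-unit Toxicity: 4, 1, 1, 6, 7, 2. Mean = 3.5.
Conditioning on Response=5 selects the 4 unit(s) with Gene ∈ {1, 6, 4, 3}. Their Toxicity values: 4, 1, 1, 2. Mean = 2.
Difference = 3.5 − 2 = 1.5.

1.5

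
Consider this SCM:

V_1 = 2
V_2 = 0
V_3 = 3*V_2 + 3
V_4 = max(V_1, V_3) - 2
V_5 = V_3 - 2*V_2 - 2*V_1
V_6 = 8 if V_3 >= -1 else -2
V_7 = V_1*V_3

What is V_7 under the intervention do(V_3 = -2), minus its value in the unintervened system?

The intervention breaks the incoming arrows to V_3: V_3 = 3*V_2 + 3 no longer applies, and V_3 = -2.
V_7 = V_1*V_3  [with V_1=2, V_3=-2]  = -4
Without intervention: V_3 = 3*V_2 + 3  [with V_2=0]  = 3; V_7 = V_1*V_3  [with V_1=2, V_3=3]  = 6.
Change = -4 − 6 = -10.

-10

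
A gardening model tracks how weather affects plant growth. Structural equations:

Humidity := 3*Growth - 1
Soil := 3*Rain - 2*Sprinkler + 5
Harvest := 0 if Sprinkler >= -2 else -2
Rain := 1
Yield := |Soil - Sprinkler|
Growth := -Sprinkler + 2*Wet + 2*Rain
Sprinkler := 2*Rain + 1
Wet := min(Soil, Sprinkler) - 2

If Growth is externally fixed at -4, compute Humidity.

-13

The intervention breaks the incoming arrows to Growth: Growth := -Sprinkler + 2*Wet + 2*Rain no longer applies, and Growth = -4.
Humidity = 3*Growth - 1  [with Growth=-4]  = -13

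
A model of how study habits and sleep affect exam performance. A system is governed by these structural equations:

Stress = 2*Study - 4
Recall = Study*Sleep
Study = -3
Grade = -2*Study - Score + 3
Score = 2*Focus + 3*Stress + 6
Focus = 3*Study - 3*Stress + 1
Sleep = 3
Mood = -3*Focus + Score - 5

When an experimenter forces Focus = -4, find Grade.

do(Focus=-4) replaces the equation Focus = 3*Study - 3*Stress + 1 with the constant Focus = -4.
Stress = 2*Study - 4  [with Study=-3]  = -10
Score = 2*Focus + 3*Stress + 6  [with Focus=-4, Stress=-10]  = -32
Grade = -2*Study - Score + 3  [with Study=-3, Score=-32]  = 41

41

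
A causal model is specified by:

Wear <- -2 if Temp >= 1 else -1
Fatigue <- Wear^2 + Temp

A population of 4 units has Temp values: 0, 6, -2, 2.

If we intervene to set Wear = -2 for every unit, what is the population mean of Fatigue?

5.5

do(Wear=-2) breaks Wear's dependence on Temp. With Wear=-2 fixed, Fatigue across the units is 4, 10, 2, 6, mean 5.5.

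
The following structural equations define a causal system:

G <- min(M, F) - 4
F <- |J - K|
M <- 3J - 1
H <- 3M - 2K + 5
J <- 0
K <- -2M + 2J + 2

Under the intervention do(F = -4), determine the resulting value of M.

-1

Under do(F=-4), the mechanism F <- |J - K| is discarded; F is fixed at -4.
No directed path runs from F to M, so M keeps its natural value.
M = 3J - 1  [with J=0]  = -1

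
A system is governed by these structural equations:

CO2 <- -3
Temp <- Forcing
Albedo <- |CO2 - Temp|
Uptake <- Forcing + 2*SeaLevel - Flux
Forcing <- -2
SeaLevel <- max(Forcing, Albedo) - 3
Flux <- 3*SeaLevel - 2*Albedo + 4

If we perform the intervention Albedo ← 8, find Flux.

Under do(Albedo=8), the mechanism Albedo <- |CO2 - Temp| is discarded; Albedo is fixed at 8.
SeaLevel = max(Forcing, Albedo) - 3  [with Forcing=-2, Albedo=8]  = 5
Flux = 3*SeaLevel - 2*Albedo + 4  [with SeaLevel=5, Albedo=8]  = 3

3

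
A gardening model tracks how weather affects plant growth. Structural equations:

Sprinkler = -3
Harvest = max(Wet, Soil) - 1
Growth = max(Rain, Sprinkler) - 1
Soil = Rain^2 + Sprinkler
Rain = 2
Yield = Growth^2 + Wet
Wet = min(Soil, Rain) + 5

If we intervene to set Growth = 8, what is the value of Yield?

The intervention breaks the incoming arrows to Growth: Growth = max(Rain, Sprinkler) - 1 no longer applies, and Growth = 8.
Soil = Rain^2 + Sprinkler  [with Rain=2, Sprinkler=-3]  = 1
Wet = min(Soil, Rain) + 5  [with Soil=1, Rain=2]  = 6
Yield = Growth^2 + Wet  [with Growth=8, Wet=6]  = 70

70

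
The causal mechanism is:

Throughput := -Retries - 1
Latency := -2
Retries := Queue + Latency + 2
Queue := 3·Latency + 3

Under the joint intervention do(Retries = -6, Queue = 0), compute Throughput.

The joint intervention fixes Retries = -6, Queue = 0, removing each variable's own equation.
Throughput = -Retries - 1  [with Retries=-6]  = 5

5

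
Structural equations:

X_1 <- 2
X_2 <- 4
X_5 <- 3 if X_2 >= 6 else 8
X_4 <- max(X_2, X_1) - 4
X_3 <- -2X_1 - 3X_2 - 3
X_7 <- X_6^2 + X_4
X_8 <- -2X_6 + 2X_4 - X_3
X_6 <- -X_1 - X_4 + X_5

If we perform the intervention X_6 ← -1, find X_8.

21

Intervening sets X_6 = -1 and removes its equation (X_6 <- -X_1 - X_4 + X_5).
X_3 = -2X_1 - 3X_2 - 3  [with X_1=2, X_2=4]  = -19
X_4 = max(X_2, X_1) - 4  [with X_2=4, X_1=2]  = 0
X_8 = -2X_6 + 2X_4 - X_3  [with X_6=-1, X_4=0, X_3=-19]  = 21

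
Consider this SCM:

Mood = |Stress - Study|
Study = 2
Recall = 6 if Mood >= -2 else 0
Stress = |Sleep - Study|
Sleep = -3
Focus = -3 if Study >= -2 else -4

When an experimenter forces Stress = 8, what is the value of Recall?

The intervention breaks the incoming arrows to Stress: Stress = |Sleep - Study| no longer applies, and Stress = 8.
Mood = |Stress - Study|  [with Stress=8, Study=2]  = 6
Recall = 6 if Mood >= -2 else 0  [with Mood=6]  = 6

6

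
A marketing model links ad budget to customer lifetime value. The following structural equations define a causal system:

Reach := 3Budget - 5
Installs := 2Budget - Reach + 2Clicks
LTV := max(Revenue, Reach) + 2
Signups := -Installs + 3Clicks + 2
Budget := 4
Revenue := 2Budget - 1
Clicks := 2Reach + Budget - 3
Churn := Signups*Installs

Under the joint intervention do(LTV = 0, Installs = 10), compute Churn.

The joint intervention fixes LTV = 0, Installs = 10, removing each variable's own equation.
Reach = 3Budget - 5  [with Budget=4]  = 7
Clicks = 2Reach + Budget - 3  [with Reach=7, Budget=4]  = 15
Signups = -Installs + 3Clicks + 2  [with Installs=10, Clicks=15]  = 37
Churn = Signups*Installs  [with Signups=37, Installs=10]  = 370

370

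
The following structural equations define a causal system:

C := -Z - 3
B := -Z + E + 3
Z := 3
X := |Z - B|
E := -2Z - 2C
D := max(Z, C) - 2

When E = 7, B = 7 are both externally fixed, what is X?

4

Setting E = 7, B = 7 by intervention discards those variables' equations.
X = |Z - B|  [with Z=3, B=7]  = 4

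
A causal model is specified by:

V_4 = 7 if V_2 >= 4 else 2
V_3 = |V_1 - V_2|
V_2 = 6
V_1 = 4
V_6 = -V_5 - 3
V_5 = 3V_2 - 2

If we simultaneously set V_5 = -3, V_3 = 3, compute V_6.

The joint intervention fixes V_5 = -3, V_3 = 3, removing each variable's own equation.
V_6 = -V_5 - 3  [with V_5=-3]  = 0

0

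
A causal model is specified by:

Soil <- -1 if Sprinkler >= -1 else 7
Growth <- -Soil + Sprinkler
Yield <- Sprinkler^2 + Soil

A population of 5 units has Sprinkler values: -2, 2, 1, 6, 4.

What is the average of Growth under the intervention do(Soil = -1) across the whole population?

3.2

Every unit gets Soil=-1 under the intervention. Growth values become -1, 3, 2, 7, 5; E[Growth|do(Soil=-1)] = 3.2.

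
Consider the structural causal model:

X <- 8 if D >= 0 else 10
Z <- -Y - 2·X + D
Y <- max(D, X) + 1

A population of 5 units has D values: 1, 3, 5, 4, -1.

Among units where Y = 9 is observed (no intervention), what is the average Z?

-21.75

E[Z|Y=9] averages over only the 4 units with Y=9 (D = 1, 3, 5, 4): Z = -24, -22, -20, -21, mean -21.75.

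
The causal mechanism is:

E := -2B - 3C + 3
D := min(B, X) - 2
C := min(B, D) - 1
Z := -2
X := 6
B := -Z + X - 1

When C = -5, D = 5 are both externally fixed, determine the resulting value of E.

4

Setting C = -5, D = 5 by intervention discards those variables' equations.
B = -Z + X - 1  [with Z=-2, X=6]  = 7
E = -2B - 3C + 3  [with B=7, C=-5]  = 4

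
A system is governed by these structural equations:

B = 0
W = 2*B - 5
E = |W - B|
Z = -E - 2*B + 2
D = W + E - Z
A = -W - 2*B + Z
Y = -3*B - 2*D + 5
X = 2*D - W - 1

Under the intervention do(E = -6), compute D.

do(E=-6) replaces the equation E = |W - B| with the constant E = -6.
W = 2*B - 5  [with B=0]  = -5
Z = -E - 2*B + 2  [with E=-6, B=0]  = 8
D = W + E - Z  [with W=-5, E=-6, Z=8]  = -19

-19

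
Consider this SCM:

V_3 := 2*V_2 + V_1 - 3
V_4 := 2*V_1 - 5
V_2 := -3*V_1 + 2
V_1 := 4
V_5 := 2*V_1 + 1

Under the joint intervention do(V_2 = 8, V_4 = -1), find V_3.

17

The joint intervention fixes V_2 = 8, V_4 = -1, removing each variable's own equation.
V_3 = 2*V_2 + V_1 - 3  [with V_2=8, V_1=4]  = 17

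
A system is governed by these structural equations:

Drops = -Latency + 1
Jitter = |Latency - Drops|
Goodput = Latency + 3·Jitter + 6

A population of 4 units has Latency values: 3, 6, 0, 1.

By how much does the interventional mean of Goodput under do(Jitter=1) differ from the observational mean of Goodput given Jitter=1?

do(Jitter=1) breaks Jitter's dependence on Latency. With Jitter=1 fixed, Goodput across the units is 12, 15, 9, 10, mean 11.5.
Conditioning on Jitter=1 selects the 2 unit(s) with Latency ∈ {0, 1}. Their Goodput values: 9, 10. Mean = 9.5.
Difference = 11.5 − 9.5 = 2.

2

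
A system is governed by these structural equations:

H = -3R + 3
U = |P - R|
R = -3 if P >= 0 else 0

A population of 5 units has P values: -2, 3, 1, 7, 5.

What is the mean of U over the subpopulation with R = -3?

7

Conditioning on R=-3 selects the 4 unit(s) with P ∈ {3, 1, 7, 5}. Their U values: 6, 4, 10, 8. Mean = 7.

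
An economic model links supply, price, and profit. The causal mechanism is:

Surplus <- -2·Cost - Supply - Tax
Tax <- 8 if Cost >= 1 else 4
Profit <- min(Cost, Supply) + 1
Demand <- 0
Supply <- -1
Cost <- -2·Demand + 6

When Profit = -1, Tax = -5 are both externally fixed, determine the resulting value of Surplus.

-6

Setting Profit = -1, Tax = -5 by intervention discards those variables' equations.
Cost = -2·Demand + 6  [with Demand=0]  = 6
Surplus = -2·Cost - Supply - Tax  [with Cost=6, Supply=-1, Tax=-5]  = -6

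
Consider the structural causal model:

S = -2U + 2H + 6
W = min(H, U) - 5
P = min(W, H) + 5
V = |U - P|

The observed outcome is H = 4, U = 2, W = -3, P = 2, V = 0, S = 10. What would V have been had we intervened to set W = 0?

do(W=0) replaces the equation W = min(H, U) - 5 with the constant W = 0.
P = min(W, H) + 5  [with W=0, H=4]  = 5
V = |U - P|  [with U=2, P=5]  = 3

3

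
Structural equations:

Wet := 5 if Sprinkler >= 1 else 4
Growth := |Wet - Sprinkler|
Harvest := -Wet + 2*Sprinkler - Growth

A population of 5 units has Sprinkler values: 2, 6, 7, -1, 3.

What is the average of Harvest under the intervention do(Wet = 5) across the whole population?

-1

Under do(Wet=5), Wet's equation is replaced by Wet=5 for every unit. Per-unit Harvest: -4, 6, 7, -13, -1. Mean = -1.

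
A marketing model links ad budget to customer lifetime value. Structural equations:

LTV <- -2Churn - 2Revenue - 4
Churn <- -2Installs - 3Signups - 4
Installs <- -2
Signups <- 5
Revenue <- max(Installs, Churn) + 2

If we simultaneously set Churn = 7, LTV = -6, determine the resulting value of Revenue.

9

The joint intervention fixes Churn = 7, LTV = -6, removing each variable's own equation.
Revenue = max(Installs, Churn) + 2  [with Installs=-2, Churn=7]  = 9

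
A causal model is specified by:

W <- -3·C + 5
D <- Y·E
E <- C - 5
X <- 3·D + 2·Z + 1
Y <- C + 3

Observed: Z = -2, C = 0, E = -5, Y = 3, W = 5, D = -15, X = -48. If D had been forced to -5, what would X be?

-18

Intervening sets D = -5 and removes its equation (D <- Y·E).
X = 3·D + 2·Z + 1  [with D=-5, Z=-2]  = -18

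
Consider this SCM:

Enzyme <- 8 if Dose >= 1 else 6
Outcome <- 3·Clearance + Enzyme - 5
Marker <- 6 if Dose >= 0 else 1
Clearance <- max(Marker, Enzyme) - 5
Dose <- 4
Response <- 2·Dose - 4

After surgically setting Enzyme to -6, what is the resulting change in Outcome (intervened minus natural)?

Under do(Enzyme=-6), the mechanism Enzyme <- 8 if Dose >= 1 else 6 is discarded; Enzyme is fixed at -6.
Marker = 6 if Dose >= 0 else 1  [with Dose=4]  = 6
Clearance = max(Marker, Enzyme) - 5  [with Marker=6, Enzyme=-6]  = 1
Outcome = 3·Clearance + Enzyme - 5  [with Clearance=1, Enzyme=-6]  = -8
Without intervention: Enzyme = 8 if Dose >= 1 else 6  [with Dose=4]  = 8; Marker = 6 if Dose >= 0 else 1  [with Dose=4]  = 6; Clearance = max(Marker, Enzyme) - 5  [with Marker=6, Enzyme=8]  = 3; Outcome = 3·Clearance + Enzyme - 5  [with Clearance=3, Enzyme=8]  = 12.
Change = -8 − 12 = -20.

-20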